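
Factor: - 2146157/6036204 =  - 2^(  -  2)*3^( - 1 )*13^1*165089^1*503017^( - 1 ) 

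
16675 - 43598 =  - 26923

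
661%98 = 73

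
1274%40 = 34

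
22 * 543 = 11946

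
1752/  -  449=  -4 + 44/449 = -  3.90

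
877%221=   214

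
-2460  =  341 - 2801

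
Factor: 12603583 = 12603583^1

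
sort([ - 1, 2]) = [-1,  2]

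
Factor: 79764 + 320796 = 400560 = 2^4 * 3^1*5^1*1669^1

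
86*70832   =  6091552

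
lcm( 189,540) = 3780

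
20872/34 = 10436/17 = 613.88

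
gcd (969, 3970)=1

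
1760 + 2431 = 4191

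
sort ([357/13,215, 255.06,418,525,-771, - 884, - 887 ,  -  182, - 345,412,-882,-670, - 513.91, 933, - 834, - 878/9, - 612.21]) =[ - 887, - 884,-882, - 834 ,  -  771, - 670,  -  612.21,  -  513.91,  -  345, -182, - 878/9,  357/13,215, 255.06, 412,  418,525 , 933 ] 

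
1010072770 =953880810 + 56191960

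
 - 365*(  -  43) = 15695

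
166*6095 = 1011770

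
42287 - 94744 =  - 52457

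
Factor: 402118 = 2^1*17^1*11827^1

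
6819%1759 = 1542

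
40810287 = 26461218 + 14349069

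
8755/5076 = 1 + 3679/5076 = 1.72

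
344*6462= 2222928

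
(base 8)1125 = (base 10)597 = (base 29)kh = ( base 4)21111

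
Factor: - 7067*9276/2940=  - 5462791/245 = - 5^( - 1)*7^( -2)*37^1*191^1*773^1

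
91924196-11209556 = 80714640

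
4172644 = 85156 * 49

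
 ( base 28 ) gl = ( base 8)725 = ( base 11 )397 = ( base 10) 469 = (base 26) I1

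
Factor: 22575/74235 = 215/707 = 5^1  *7^( - 1)*43^1*101^(-1 ) 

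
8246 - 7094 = 1152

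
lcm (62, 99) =6138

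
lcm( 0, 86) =0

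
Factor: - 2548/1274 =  - 2=- 2^1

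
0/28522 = 0 = 0.00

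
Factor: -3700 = - 2^2*5^2*37^1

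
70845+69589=140434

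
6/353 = 6/353 = 0.02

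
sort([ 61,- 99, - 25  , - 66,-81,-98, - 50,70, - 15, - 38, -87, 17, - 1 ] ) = [ - 99, - 98, - 87, - 81, - 66,-50, - 38,- 25,- 15, - 1, 17,61, 70 ]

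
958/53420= 479/26710=0.02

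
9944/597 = 9944/597 = 16.66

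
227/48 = 227/48 = 4.73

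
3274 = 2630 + 644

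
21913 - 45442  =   - 23529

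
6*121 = 726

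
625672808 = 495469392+130203416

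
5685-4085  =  1600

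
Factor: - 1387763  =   - 13^1*106751^1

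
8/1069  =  8/1069 = 0.01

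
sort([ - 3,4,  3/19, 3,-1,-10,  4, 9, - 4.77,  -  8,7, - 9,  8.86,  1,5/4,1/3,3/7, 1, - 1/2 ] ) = [ - 10, - 9,-8,-4.77, - 3,-1 , - 1/2,3/19,1/3, 3/7,1,1,5/4,3, 4,  4, 7,8.86, 9 ] 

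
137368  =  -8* ( - 17171)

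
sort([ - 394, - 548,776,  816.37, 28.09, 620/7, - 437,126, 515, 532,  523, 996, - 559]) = [ - 559, - 548, - 437, -394,28.09,620/7,126,515, 523, 532, 776,  816.37, 996]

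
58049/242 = 58049/242 = 239.87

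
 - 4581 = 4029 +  - 8610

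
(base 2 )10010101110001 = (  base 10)9585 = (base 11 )7224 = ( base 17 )1G2E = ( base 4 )2111301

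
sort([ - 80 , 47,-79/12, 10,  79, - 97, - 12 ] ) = [-97,- 80 , - 12, - 79/12,10 , 47, 79]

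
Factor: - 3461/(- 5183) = 71^ ( - 1) * 73^(-1)*3461^1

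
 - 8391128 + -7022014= - 15413142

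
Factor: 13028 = 2^2*3257^1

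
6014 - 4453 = 1561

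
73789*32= 2361248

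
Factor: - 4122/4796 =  - 2061/2398= - 2^( - 1)*3^2*11^(  -  1)*109^( - 1)*229^1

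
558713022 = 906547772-347834750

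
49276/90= 24638/45 = 547.51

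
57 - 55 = 2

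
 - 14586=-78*187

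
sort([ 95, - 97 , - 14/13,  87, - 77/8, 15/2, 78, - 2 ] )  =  [ - 97, - 77/8, - 2, - 14/13, 15/2, 78 , 87,95]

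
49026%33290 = 15736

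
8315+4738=13053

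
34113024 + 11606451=45719475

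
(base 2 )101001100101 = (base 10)2661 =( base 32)2j5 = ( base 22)5AL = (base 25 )46b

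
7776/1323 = 5 + 43/49 =5.88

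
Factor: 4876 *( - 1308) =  - 6377808= - 2^4*3^1 * 23^1*  53^1*109^1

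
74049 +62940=136989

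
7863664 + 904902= 8768566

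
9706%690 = 46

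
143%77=66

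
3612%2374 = 1238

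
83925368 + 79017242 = 162942610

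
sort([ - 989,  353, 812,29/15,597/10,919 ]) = [ - 989,  29/15, 597/10,353 , 812, 919]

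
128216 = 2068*62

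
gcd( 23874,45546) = 6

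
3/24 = 1/8 = 0.12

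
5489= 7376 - 1887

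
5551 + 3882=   9433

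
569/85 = 6 + 59/85 = 6.69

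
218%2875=218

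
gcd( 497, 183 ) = 1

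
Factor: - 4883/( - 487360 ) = 2^ (-6)* 5^ (-1 )*19^1  *257^1*1523^( - 1) 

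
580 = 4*145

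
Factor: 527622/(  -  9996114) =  - 87937/1666019 = - 47^1*1871^1 * 1666019^(-1) 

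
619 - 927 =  - 308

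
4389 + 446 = 4835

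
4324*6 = 25944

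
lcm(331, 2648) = 2648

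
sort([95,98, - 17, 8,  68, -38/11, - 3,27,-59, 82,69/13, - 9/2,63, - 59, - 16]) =[ - 59, - 59,-17, - 16,-9/2, - 38/11,-3,69/13, 8,  27,  63,68, 82,95,98]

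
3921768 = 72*54469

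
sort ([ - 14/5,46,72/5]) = [ - 14/5 , 72/5,46]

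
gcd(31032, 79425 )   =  9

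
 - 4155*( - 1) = 4155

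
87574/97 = 902+80/97 = 902.82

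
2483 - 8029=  - 5546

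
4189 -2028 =2161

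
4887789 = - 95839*(-51)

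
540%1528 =540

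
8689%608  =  177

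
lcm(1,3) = 3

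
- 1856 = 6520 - 8376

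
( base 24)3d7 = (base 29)2CH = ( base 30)287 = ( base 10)2047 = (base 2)11111111111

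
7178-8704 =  - 1526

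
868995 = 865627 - - 3368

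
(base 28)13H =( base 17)311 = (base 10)885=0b1101110101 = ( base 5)12020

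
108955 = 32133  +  76822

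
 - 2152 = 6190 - 8342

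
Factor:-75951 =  - 3^3 * 29^1*97^1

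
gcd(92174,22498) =2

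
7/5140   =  7/5140=0.00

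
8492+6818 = 15310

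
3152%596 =172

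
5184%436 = 388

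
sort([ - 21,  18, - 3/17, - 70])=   [ - 70 ,- 21, - 3/17, 18 ]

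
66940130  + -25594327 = 41345803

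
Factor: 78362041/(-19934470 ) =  - 2^(-1 )*5^( - 1 )*37^1*97^( - 1)*20551^( - 1) * 2117893^1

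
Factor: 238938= 2^1*3^1*7^1*5689^1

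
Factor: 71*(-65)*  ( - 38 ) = 2^1* 5^1 * 13^1*19^1*71^1 = 175370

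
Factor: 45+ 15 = 2^2*3^1*5^1 = 60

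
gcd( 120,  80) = 40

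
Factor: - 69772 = - 2^2*17443^1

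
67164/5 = 67164/5 = 13432.80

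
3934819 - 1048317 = 2886502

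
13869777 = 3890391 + 9979386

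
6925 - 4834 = 2091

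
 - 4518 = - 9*502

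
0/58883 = 0 = 0.00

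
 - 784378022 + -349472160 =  - 1133850182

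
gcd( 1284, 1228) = 4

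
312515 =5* 62503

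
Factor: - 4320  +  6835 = 2515 = 5^1*503^1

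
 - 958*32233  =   - 30879214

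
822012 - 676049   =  145963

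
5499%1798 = 105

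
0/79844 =0  =  0.00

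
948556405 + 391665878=1340222283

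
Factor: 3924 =2^2*3^2*109^1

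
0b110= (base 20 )6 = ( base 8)6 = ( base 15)6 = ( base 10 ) 6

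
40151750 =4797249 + 35354501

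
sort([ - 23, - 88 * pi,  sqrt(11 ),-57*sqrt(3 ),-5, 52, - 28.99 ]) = [- 88 * pi, - 57*sqrt(3),-28.99,- 23, - 5,sqrt (11), 52] 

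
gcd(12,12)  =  12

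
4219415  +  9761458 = 13980873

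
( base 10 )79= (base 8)117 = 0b1001111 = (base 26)31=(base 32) 2f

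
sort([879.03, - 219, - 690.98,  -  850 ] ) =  [-850,-690.98,-219, 879.03 ]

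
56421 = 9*6269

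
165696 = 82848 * 2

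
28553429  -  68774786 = -40221357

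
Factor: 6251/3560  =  2^( - 3)*5^(-1) * 7^1*19^1*47^1*89^ ( - 1 )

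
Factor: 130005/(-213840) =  - 2^(- 4 ) * 11^( - 1) * 107^1 = - 107/176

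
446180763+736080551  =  1182261314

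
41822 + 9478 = 51300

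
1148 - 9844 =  - 8696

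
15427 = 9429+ 5998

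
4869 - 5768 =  - 899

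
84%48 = 36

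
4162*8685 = 36146970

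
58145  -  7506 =50639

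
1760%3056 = 1760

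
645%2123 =645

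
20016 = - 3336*( - 6)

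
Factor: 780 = 2^2*3^1*5^1*13^1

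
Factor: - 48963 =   -  3^1 * 19^1*859^1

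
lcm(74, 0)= 0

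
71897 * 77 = 5536069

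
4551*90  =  409590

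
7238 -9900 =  - 2662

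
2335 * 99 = 231165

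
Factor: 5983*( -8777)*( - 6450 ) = 338707501950=2^1*3^1 * 5^2*31^1*43^1*67^1 * 131^1*193^1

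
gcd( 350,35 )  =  35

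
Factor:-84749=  - 7^1*12107^1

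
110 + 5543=5653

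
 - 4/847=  - 4/847=- 0.00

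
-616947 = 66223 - 683170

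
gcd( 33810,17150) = 490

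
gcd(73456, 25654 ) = 2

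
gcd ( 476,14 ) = 14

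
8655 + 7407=16062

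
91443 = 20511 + 70932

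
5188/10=518 + 4/5= 518.80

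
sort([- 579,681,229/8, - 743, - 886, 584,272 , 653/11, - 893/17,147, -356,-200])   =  [ - 886,-743,-579,- 356, - 200, - 893/17,229/8, 653/11,147,272,584, 681] 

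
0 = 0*502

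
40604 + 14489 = 55093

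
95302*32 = 3049664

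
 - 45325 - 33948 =-79273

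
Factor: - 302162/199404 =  - 791/522=- 2^( - 1) * 3^( - 2)*7^1 * 29^(  -  1)*113^1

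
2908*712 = 2070496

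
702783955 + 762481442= 1465265397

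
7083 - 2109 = 4974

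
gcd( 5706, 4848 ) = 6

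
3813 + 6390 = 10203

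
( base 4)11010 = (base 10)324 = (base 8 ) 504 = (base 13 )1bc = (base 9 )400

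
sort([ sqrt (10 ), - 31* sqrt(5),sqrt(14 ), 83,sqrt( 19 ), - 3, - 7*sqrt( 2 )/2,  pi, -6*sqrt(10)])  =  [ - 31*sqrt( 5),-6 * sqrt(10), - 7*sqrt(2 )/2, - 3,pi, sqrt(10),sqrt( 14),sqrt( 19 ), 83]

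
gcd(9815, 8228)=1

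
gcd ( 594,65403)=9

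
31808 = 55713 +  - 23905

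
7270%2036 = 1162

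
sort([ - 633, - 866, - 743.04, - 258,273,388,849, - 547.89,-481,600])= [-866, - 743.04, - 633, - 547.89,-481, -258,273,388 , 600,849]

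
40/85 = 8/17 = 0.47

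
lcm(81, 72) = 648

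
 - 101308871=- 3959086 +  - 97349785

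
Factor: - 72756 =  - 2^2*3^2*43^1*47^1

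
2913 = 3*971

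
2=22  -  20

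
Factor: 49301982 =2^1*3^2*37^1*74027^1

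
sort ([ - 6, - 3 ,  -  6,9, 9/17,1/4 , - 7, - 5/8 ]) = [ - 7, - 6, - 6, - 3, - 5/8, 1/4 , 9/17, 9]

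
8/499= 8/499  =  0.02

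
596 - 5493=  - 4897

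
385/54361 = 385/54361 = 0.01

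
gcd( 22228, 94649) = 1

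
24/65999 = 24/65999 = 0.00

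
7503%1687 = 755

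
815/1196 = 815/1196 = 0.68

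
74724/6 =12454 = 12454.00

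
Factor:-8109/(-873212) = 2^(-2 )*3^2*17^1 * 53^1*199^( - 1) * 1097^( - 1 ) 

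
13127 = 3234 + 9893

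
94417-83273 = 11144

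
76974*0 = 0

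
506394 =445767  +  60627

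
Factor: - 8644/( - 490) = 4322/245= 2^1*5^(-1 )*7^( - 2) * 2161^1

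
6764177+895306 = 7659483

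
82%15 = 7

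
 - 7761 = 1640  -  9401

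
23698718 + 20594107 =44292825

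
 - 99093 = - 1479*67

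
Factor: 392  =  2^3  *7^2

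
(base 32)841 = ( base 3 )102102012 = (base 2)10000010000001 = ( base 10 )8321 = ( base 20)10G1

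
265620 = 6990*38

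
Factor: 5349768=2^3*3^1*101^1 * 2207^1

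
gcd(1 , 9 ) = 1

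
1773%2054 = 1773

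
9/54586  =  9/54586 = 0.00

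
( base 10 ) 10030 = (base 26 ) ELK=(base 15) 2e8a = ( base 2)10011100101110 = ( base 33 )96v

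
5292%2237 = 818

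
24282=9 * 2698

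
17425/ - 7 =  - 17425/7 = - 2489.29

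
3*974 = 2922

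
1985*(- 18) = -35730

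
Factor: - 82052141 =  - 82052141^1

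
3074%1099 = 876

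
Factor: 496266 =2^1*3^1*  107^1*773^1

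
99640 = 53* 1880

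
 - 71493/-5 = 71493/5 = 14298.60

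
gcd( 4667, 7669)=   1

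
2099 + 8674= 10773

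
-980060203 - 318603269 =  - 1298663472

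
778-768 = 10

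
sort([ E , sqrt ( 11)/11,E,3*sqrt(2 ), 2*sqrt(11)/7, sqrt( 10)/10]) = [sqrt (11)/11, sqrt (10 )/10,  2*sqrt( 11) /7, E,E,  3*sqrt(2 )]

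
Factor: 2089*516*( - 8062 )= - 2^3*3^1*29^1*43^1 * 139^1*2089^1 = - 8690223288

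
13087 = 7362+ 5725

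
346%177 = 169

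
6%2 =0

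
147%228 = 147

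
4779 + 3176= 7955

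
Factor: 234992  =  2^4 * 19^1 * 773^1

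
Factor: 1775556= 2^2*3^2*31^1*37^1*43^1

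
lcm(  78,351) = 702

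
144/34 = 72/17 =4.24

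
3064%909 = 337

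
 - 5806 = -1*5806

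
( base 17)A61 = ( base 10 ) 2993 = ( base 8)5661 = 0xBB1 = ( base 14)113B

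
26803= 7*3829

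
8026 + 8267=16293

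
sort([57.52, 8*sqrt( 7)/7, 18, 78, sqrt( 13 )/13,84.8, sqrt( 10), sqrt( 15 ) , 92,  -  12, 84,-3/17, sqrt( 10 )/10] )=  [-12 , - 3/17, sqrt( 13)/13, sqrt( 10 ) /10, 8*sqrt(7 )/7, sqrt( 10),sqrt( 15 ), 18, 57.52, 78,84, 84.8,92 ] 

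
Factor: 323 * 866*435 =2^1*3^1*5^1*17^1 * 19^1*29^1*433^1 = 121677330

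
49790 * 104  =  5178160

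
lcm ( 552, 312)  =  7176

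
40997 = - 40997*( - 1 ) 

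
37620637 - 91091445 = -53470808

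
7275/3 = 2425 = 2425.00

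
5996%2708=580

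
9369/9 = 1041 = 1041.00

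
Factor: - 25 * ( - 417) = 10425 = 3^1*5^2 *139^1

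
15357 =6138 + 9219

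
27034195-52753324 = - 25719129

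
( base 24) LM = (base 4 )20032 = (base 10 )526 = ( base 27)JD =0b1000001110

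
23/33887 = 23/33887 = 0.00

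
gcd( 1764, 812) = 28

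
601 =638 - 37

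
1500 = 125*12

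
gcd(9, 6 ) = 3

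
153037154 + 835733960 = 988771114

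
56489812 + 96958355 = 153448167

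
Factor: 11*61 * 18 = 12078 = 2^1*3^2* 11^1*61^1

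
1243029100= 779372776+463656324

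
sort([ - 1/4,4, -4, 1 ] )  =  [ - 4,-1/4  ,  1, 4 ] 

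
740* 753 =557220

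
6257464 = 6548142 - 290678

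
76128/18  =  4229 + 1/3  =  4229.33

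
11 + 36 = 47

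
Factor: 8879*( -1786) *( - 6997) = 2^1*13^1*19^1*47^1 *683^1*6997^1 = 110957684318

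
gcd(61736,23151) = 7717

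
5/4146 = 5/4146 = 0.00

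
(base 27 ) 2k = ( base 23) 35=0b1001010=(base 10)74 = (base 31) 2C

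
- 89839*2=-179678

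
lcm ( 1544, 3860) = 7720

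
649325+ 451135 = 1100460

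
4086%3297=789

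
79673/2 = 39836 + 1/2=39836.50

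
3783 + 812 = 4595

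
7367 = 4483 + 2884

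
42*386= 16212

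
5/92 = 5/92 = 0.05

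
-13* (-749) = 9737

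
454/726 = 227/363 = 0.63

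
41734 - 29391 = 12343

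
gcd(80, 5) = 5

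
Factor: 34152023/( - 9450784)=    - 2^ ( - 5 )*7^(  -  1) *31^( - 1)*1361^(-1)*1553^1 * 21991^1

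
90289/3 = 30096+1/3=30096.33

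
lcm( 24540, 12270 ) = 24540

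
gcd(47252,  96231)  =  1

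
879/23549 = 879/23549 = 0.04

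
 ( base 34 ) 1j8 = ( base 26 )2hg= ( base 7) 5164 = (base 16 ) 712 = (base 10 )1810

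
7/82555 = 7/82555 = 0.00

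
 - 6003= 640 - 6643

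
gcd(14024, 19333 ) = 1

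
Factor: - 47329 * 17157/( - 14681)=3^1*7^1*19^2 * 43^1 * 47^1*277^( - 1) = 15321201/277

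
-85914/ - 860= 99 + 9/10= 99.90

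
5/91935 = 1/18387 = 0.00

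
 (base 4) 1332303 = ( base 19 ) 1392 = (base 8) 17663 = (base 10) 8115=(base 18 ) 170F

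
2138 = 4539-2401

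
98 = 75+23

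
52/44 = 1 + 2/11 = 1.18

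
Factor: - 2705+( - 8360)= - 11065 = - 5^1 * 2213^1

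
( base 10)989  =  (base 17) 373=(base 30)12t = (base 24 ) 1H5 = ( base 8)1735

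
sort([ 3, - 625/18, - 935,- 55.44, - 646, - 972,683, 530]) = [ - 972, - 935 ,-646, - 55.44,-625/18,3,530,683]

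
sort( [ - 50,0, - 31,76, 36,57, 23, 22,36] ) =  [ - 50, - 31,0, 22,23, 36, 36,  57, 76]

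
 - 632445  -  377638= - 1010083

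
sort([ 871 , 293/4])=[293/4, 871 ]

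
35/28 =5/4 = 1.25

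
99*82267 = 8144433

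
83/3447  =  83/3447 = 0.02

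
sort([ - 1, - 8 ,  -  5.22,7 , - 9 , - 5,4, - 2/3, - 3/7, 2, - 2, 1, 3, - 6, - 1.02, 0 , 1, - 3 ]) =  [ - 9, - 8, - 6,-5.22, -5,-3 , - 2, - 1.02,-1,  -  2/3, - 3/7, 0 , 1 , 1 , 2 , 3,4,7]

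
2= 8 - 6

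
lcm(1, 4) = 4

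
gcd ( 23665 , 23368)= 1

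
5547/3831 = 1849/1277 = 1.45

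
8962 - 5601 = 3361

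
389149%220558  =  168591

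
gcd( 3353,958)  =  479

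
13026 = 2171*6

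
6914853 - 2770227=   4144626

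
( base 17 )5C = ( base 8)141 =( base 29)3a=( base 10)97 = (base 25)3M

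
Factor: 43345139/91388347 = 19^(- 1 )*47^1*251^(-1 )*19163^( - 1)*922237^1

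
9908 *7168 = 71020544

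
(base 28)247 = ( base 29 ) 205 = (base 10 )1687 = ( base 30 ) 1q7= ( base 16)697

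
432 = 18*24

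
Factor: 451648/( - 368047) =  - 2^6 * 7057^1*368047^(- 1)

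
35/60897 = 35/60897 = 0.00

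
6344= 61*104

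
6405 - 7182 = -777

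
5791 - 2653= 3138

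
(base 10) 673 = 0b1010100001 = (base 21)1B1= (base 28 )O1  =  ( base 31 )lm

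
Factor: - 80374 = -2^1*7^1 * 5741^1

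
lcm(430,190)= 8170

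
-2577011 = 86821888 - 89398899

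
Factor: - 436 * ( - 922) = 2^3 * 109^1*461^1  =  401992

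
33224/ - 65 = -33224/65 = - 511.14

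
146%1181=146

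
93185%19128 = 16673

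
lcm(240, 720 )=720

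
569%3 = 2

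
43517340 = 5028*8655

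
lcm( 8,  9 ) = 72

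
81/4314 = 27/1438= 0.02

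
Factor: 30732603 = 3^1*11^1*127^1*7333^1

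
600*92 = 55200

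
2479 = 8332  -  5853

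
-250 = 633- 883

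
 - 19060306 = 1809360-20869666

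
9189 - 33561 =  - 24372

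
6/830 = 3/415 = 0.01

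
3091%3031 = 60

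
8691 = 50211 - 41520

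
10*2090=20900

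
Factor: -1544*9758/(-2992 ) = 55391/11 = 7^1*11^(-1 )* 41^1*193^1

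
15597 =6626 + 8971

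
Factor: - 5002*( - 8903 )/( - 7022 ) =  - 22266403/3511 =- 29^1*41^1 * 61^1*307^1  *  3511^( - 1)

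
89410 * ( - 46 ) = - 4112860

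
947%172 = 87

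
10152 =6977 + 3175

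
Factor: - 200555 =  - 5^1*40111^1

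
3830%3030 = 800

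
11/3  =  11/3 = 3.67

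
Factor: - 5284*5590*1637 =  - 2^3*5^1 * 13^1* 43^1*1321^1*1637^1 = -48352985720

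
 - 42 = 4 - 46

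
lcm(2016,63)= 2016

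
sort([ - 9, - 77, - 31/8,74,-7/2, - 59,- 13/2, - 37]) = [ - 77, - 59, - 37, - 9, - 13/2,  -  31/8, - 7/2, 74 ]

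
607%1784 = 607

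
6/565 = 6/565 = 0.01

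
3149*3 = 9447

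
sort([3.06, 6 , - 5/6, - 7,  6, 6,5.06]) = [ - 7, - 5/6,3.06 , 5.06,6,6,6] 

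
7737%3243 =1251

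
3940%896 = 356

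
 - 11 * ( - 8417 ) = 92587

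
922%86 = 62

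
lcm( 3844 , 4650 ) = 288300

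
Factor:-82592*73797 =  - 6095041824  =  -  2^5*3^1*17^1*29^1*89^1*1447^1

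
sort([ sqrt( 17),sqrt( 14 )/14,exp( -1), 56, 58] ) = [ sqrt( 14 ) /14, exp( - 1), sqrt( 17), 56, 58 ]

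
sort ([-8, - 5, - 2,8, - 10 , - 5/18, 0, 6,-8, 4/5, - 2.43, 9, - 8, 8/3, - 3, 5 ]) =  [ - 10, - 8,-8, - 8, - 5, - 3  , - 2.43, - 2, - 5/18,0,4/5, 8/3,5 , 6, 8, 9 ]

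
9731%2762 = 1445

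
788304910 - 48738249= 739566661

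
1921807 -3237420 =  - 1315613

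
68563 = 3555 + 65008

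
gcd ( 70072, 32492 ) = 4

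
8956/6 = 1492 + 2/3 = 1492.67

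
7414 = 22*337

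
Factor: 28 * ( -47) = -1316 = - 2^2*7^1*47^1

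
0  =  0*( - 29)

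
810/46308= 135/7718 = 0.02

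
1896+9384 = 11280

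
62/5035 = 62/5035 = 0.01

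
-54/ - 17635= 54/17635 =0.00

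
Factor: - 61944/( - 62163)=20648/20721  =  2^3 * 3^( - 1)*29^1*89^1*6907^( - 1)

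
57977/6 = 57977/6 = 9662.83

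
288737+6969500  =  7258237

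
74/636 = 37/318 =0.12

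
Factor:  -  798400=-2^6*5^2* 499^1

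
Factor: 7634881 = 2237^1* 3413^1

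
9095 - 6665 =2430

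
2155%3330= 2155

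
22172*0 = 0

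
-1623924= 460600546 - 462224470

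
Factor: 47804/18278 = 34/13= 2^1*13^( - 1)*17^1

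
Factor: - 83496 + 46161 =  - 3^1*5^1*19^1*131^1 = -37335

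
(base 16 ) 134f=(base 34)49D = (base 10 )4943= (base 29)5pd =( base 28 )68F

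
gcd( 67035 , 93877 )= 1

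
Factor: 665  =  5^1*7^1*19^1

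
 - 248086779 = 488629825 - 736716604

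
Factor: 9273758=2^1*13^1*47^1*7589^1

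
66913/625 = 66913/625 = 107.06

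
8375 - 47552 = -39177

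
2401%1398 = 1003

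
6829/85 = 80 + 29/85 = 80.34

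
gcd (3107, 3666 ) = 13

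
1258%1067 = 191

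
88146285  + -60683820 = 27462465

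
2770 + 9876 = 12646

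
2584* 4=10336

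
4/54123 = 4/54123 = 0.00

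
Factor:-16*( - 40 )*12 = 2^9*3^1*5^1 = 7680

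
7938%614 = 570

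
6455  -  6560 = -105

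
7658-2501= 5157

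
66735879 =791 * 84369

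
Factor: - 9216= -2^10*3^2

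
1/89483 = 1/89483 = 0.00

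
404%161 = 82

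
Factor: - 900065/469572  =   - 2^(-2)  *  3^( - 1)*5^1*17^1*109^( - 1)*359^ ( - 1)*10589^1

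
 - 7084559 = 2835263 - 9919822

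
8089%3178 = 1733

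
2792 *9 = 25128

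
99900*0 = 0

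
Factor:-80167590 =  - 2^1* 3^3*5^1*97^1*3061^1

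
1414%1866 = 1414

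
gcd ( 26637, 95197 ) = 1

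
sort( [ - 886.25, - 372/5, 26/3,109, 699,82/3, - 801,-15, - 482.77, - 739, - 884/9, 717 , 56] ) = [ - 886.25, - 801, - 739, - 482.77, - 884/9,-372/5, - 15, 26/3, 82/3,56, 109,699 , 717]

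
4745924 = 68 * 69793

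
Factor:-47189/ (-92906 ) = 2^(  -  1 )* 11^( - 1)*41^(-1)*103^(  -  1 ) * 47189^1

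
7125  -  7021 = 104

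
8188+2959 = 11147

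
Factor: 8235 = 3^3*5^1*61^1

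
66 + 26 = 92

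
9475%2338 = 123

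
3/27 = 1/9 = 0.11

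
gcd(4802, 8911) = 7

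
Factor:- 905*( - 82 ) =2^1*5^1 * 41^1*181^1= 74210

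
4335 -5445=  - 1110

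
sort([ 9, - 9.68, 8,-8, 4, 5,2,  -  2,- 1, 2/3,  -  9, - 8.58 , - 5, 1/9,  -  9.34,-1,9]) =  [-9.68, - 9.34 ,-9, - 8.58,-8, - 5, - 2,  -  1, - 1 , 1/9, 2/3,2, 4 , 5,8, 9,  9 ]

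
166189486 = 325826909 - 159637423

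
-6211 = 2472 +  -8683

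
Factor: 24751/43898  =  53/94 = 2^( - 1)*47^ ( -1 )*53^1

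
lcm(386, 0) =0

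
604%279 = 46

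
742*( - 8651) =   -  6419042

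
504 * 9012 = 4542048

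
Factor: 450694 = 2^1*225347^1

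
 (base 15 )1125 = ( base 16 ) e33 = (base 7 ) 13412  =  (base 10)3635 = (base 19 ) a16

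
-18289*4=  - 73156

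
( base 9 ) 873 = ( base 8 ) 1312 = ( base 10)714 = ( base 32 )MA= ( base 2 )1011001010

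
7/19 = 7/19 = 0.37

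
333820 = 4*83455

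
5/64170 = 1/12834 = 0.00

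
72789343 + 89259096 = 162048439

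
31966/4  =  7991 + 1/2 = 7991.50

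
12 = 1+11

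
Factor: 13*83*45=3^2*5^1*13^1*83^1 = 48555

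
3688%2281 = 1407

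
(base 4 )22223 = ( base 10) 683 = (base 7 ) 1664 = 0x2ab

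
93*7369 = 685317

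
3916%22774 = 3916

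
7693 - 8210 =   -  517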